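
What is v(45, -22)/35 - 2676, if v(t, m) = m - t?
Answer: -93727/35 ≈ -2677.9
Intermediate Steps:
v(45, -22)/35 - 2676 = (-22 - 1*45)/35 - 2676 = (-22 - 45)*(1/35) - 2676 = -67*1/35 - 2676 = -67/35 - 2676 = -93727/35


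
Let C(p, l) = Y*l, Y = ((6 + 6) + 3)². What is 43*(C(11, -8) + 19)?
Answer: -76583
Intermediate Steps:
Y = 225 (Y = (12 + 3)² = 15² = 225)
C(p, l) = 225*l
43*(C(11, -8) + 19) = 43*(225*(-8) + 19) = 43*(-1800 + 19) = 43*(-1781) = -76583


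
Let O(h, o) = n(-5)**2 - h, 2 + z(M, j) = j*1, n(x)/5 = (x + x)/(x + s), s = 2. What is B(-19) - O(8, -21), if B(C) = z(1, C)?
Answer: -2617/9 ≈ -290.78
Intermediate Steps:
n(x) = 10*x/(2 + x) (n(x) = 5*((x + x)/(x + 2)) = 5*((2*x)/(2 + x)) = 5*(2*x/(2 + x)) = 10*x/(2 + x))
z(M, j) = -2 + j (z(M, j) = -2 + j*1 = -2 + j)
B(C) = -2 + C
O(h, o) = 2500/9 - h (O(h, o) = (10*(-5)/(2 - 5))**2 - h = (10*(-5)/(-3))**2 - h = (10*(-5)*(-1/3))**2 - h = (50/3)**2 - h = 2500/9 - h)
B(-19) - O(8, -21) = (-2 - 19) - (2500/9 - 1*8) = -21 - (2500/9 - 8) = -21 - 1*2428/9 = -21 - 2428/9 = -2617/9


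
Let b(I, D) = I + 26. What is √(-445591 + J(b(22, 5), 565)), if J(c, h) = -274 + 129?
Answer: 2*I*√111434 ≈ 667.63*I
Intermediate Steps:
b(I, D) = 26 + I
J(c, h) = -145
√(-445591 + J(b(22, 5), 565)) = √(-445591 - 145) = √(-445736) = 2*I*√111434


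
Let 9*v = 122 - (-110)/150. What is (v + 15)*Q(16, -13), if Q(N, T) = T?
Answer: -50258/135 ≈ -372.28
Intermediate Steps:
v = 1841/135 (v = (122 - (-110)/150)/9 = (122 - 1*(-11/15))/9 = (122 + 11/15)/9 = (⅑)*(1841/15) = 1841/135 ≈ 13.637)
(v + 15)*Q(16, -13) = (1841/135 + 15)*(-13) = (3866/135)*(-13) = -50258/135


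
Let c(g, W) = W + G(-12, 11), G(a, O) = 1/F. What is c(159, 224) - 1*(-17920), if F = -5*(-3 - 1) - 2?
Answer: 326593/18 ≈ 18144.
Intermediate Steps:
F = 18 (F = -5*(-4) - 2 = 20 - 2 = 18)
G(a, O) = 1/18
c(g, W) = 1/18 + W (c(g, W) = W + 1/18 = 1/18 + W)
c(159, 224) - 1*(-17920) = (1/18 + 224) - 1*(-17920) = 4033/18 + 17920 = 326593/18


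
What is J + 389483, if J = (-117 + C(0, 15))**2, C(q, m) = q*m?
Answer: 403172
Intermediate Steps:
C(q, m) = m*q
J = 13689 (J = (-117 + 15*0)**2 = (-117 + 0)**2 = (-117)**2 = 13689)
J + 389483 = 13689 + 389483 = 403172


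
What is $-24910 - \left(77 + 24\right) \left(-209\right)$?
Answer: $-3801$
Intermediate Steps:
$-24910 - \left(77 + 24\right) \left(-209\right) = -24910 - 101 \left(-209\right) = -24910 - -21109 = -24910 + 21109 = -3801$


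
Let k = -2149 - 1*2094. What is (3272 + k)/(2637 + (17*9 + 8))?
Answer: -971/2798 ≈ -0.34703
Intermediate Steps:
k = -4243 (k = -2149 - 2094 = -4243)
(3272 + k)/(2637 + (17*9 + 8)) = (3272 - 4243)/(2637 + (17*9 + 8)) = -971/(2637 + (153 + 8)) = -971/(2637 + 161) = -971/2798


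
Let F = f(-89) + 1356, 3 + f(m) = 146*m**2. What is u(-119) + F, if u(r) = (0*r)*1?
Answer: 1157819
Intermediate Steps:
f(m) = -3 + 146*m**2
u(r) = 0 (u(r) = 0*1 = 0)
F = 1157819 (F = (-3 + 146*(-89)**2) + 1356 = (-3 + 146*7921) + 1356 = (-3 + 1156466) + 1356 = 1156463 + 1356 = 1157819)
u(-119) + F = 0 + 1157819 = 1157819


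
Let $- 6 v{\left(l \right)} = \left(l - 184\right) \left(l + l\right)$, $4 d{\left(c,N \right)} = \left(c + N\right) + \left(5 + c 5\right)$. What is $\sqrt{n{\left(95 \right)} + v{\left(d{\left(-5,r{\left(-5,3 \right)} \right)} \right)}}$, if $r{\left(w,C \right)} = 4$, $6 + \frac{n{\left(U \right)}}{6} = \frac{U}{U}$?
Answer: $\frac{i \sqrt{5779}}{4} \approx 19.005 i$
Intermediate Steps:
$n{\left(U \right)} = -30$ ($n{\left(U \right)} = -36 + 6 \frac{U}{U} = -36 + 6 \cdot 1 = -36 + 6 = -30$)
$d{\left(c,N \right)} = \frac{5}{4} + \frac{N}{4} + \frac{3 c}{2}$ ($d{\left(c,N \right)} = \frac{\left(c + N\right) + \left(5 + c 5\right)}{4} = \frac{\left(N + c\right) + \left(5 + 5 c\right)}{4} = \frac{5 + N + 6 c}{4} = \frac{5}{4} + \frac{N}{4} + \frac{3 c}{2}$)
$v{\left(l \right)} = - \frac{l \left(-184 + l\right)}{3}$ ($v{\left(l \right)} = - \frac{\left(l - 184\right) \left(l + l\right)}{6} = - \frac{\left(-184 + l\right) 2 l}{6} = - \frac{2 l \left(-184 + l\right)}{6} = - \frac{l \left(-184 + l\right)}{3}$)
$\sqrt{n{\left(95 \right)} + v{\left(d{\left(-5,r{\left(-5,3 \right)} \right)} \right)}} = \sqrt{-30 + \frac{\left(\frac{5}{4} + \frac{1}{4} \cdot 4 + \frac{3}{2} \left(-5\right)\right) \left(184 - \left(\frac{5}{4} + \frac{1}{4} \cdot 4 + \frac{3}{2} \left(-5\right)\right)\right)}{3}} = \sqrt{-30 + \frac{\left(\frac{5}{4} + 1 - \frac{15}{2}\right) \left(184 - \left(\frac{5}{4} + 1 - \frac{15}{2}\right)\right)}{3}} = \sqrt{-30 + \frac{1}{3} \left(- \frac{21}{4}\right) \left(184 - - \frac{21}{4}\right)} = \sqrt{-30 + \frac{1}{3} \left(- \frac{21}{4}\right) \left(184 + \frac{21}{4}\right)} = \sqrt{-30 + \frac{1}{3} \left(- \frac{21}{4}\right) \frac{757}{4}} = \sqrt{-30 - \frac{5299}{16}} = \sqrt{- \frac{5779}{16}} = \frac{i \sqrt{5779}}{4}$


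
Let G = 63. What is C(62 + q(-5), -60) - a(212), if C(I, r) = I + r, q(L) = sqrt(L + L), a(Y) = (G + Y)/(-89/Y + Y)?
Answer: 6282/8971 + I*sqrt(10) ≈ 0.70026 + 3.1623*I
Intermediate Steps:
a(Y) = (63 + Y)/(Y - 89/Y) (a(Y) = (63 + Y)/(-89/Y + Y) = (63 + Y)/(Y - 89/Y))
q(L) = sqrt(2)*sqrt(L) (q(L) = sqrt(2*L) = sqrt(2)*sqrt(L))
C(62 + q(-5), -60) - a(212) = ((62 + sqrt(2)*sqrt(-5)) - 60) - 212*(63 + 212)/(-89 + 212**2) = ((62 + sqrt(2)*(I*sqrt(5))) - 60) - 212*275/(-89 + 44944) = ((62 + I*sqrt(10)) - 60) - 212*275/44855 = (2 + I*sqrt(10)) - 212*275/44855 = (2 + I*sqrt(10)) - 1*11660/8971 = (2 + I*sqrt(10)) - 11660/8971 = 6282/8971 + I*sqrt(10)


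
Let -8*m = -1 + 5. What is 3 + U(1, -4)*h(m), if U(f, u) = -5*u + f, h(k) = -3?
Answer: -60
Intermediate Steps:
m = -½ (m = -(-1 + 5)/8 = -⅛*4 = -½ ≈ -0.50000)
U(f, u) = f - 5*u
3 + U(1, -4)*h(m) = 3 + (1 - 5*(-4))*(-3) = 3 + (1 + 20)*(-3) = 3 + 21*(-3) = 3 - 63 = -60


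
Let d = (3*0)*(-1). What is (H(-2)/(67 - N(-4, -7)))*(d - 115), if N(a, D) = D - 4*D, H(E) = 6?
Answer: -15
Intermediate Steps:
N(a, D) = -3*D
d = 0 (d = 0*(-1) = 0)
(H(-2)/(67 - N(-4, -7)))*(d - 115) = (6/(67 - (-3)*(-7)))*(0 - 115) = (6/(67 - 1*21))*(-115) = (6/(67 - 21))*(-115) = (6/46)*(-115) = (6*(1/46))*(-115) = (3/23)*(-115) = -15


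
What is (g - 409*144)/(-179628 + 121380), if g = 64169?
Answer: -5273/58248 ≈ -0.090527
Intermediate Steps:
(g - 409*144)/(-179628 + 121380) = (64169 - 409*144)/(-179628 + 121380) = (64169 - 58896)/(-58248) = 5273*(-1/58248) = -5273/58248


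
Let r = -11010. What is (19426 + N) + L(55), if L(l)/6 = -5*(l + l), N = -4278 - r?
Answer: 22858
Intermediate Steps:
N = 6732 (N = -4278 - 1*(-11010) = -4278 + 11010 = 6732)
L(l) = -60*l (L(l) = 6*(-5*(l + l)) = 6*(-10*l) = -60*l)
(19426 + N) + L(55) = (19426 + 6732) - 60*55 = 26158 - 3300 = 22858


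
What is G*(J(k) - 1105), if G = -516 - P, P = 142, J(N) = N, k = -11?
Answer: 734328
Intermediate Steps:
G = -658 (G = -516 - 1*142 = -516 - 142 = -658)
G*(J(k) - 1105) = -658*(-11 - 1105) = -658*(-1116) = 734328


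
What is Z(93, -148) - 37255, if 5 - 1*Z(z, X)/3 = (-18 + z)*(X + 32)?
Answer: -11140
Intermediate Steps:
Z(z, X) = 15 - 3*(-18 + z)*(32 + X) (Z(z, X) = 15 - 3*(-18 + z)*(X + 32) = 15 - 3*(-18 + z)*(32 + X))
Z(93, -148) - 37255 = (1743 - 96*93 + 54*(-148) - 3*(-148)*93) - 37255 = (1743 - 8928 - 7992 + 41292) - 37255 = 26115 - 37255 = -11140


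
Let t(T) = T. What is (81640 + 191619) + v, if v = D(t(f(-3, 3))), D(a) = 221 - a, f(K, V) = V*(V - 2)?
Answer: 273477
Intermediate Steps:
f(K, V) = V*(-2 + V)
v = 218 (v = 221 - 3*(-2 + 3) = 221 - 3 = 218)
(81640 + 191619) + v = (81640 + 191619) + 218 = 273259 + 218 = 273477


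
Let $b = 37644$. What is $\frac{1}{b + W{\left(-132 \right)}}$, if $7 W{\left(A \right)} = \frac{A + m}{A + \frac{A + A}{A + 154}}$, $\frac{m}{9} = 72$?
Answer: $\frac{84}{3162053} \approx 2.6565 \cdot 10^{-5}$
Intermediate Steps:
$m = 648$ ($m = 9 \cdot 72 = 648$)
$W{\left(A \right)} = \frac{648 + A}{7 \left(A + \frac{2 A}{154 + A}\right)}$ ($W{\left(A \right)} = \frac{\left(A + 648\right) \frac{1}{A + \frac{A + A}{A + 154}}}{7} = \frac{\left(648 + A\right) \frac{1}{A + \frac{2 A}{154 + A}}}{7} = \frac{\frac{1}{A + \frac{2 A}{154 + A}} \left(648 + A\right)}{7} = \frac{648 + A}{7 \left(A + \frac{2 A}{154 + A}\right)}$)
$\frac{1}{b + W{\left(-132 \right)}} = \frac{1}{37644 + \frac{99792 + \left(-132\right)^{2} + 802 \left(-132\right)}{7 \left(-132\right) \left(156 - 132\right)}} = \frac{1}{37644 + \frac{1}{7} \left(- \frac{1}{132}\right) \frac{1}{24} \left(99792 + 17424 - 105864\right)} = \frac{1}{37644 + \frac{1}{7} \left(- \frac{1}{132}\right) \frac{1}{24} \cdot 11352} = \frac{1}{37644 - \frac{43}{84}} = \frac{1}{\frac{3162053}{84}} = \frac{84}{3162053}$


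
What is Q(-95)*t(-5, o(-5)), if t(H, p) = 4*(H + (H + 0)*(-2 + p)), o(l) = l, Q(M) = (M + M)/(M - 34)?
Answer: 7600/43 ≈ 176.74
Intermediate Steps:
Q(M) = 2*M/(-34 + M) (Q(M) = (2*M)/(-34 + M) = 2*M/(-34 + M))
t(H, p) = 4*H + 4*H*(-2 + p) (t(H, p) = 4*(H + H*(-2 + p)) = 4*H + 4*H*(-2 + p))
Q(-95)*t(-5, o(-5)) = (2*(-95)/(-34 - 95))*(4*(-5)*(-1 - 5)) = (2*(-95)/(-129))*(4*(-5)*(-6)) = (2*(-95)*(-1/129))*120 = (190/129)*120 = 7600/43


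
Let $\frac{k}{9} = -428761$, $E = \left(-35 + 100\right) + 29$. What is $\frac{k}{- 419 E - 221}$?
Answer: $\frac{3858849}{39607} \approx 97.428$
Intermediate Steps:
$E = 94$ ($E = 65 + 29 = 94$)
$k = -3858849$ ($k = 9 \left(-428761\right) = -3858849$)
$\frac{k}{- 419 E - 221} = - \frac{3858849}{\left(-419\right) 94 - 221} = - \frac{3858849}{-39386 - 221} = - \frac{3858849}{-39607} = \left(-3858849\right) \left(- \frac{1}{39607}\right) = \frac{3858849}{39607}$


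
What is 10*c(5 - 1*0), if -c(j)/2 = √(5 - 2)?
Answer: -20*√3 ≈ -34.641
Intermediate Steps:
c(j) = -2*√3 (c(j) = -2*√(5 - 2) = -2*√3)
10*c(5 - 1*0) = 10*(-2*√3) = -20*√3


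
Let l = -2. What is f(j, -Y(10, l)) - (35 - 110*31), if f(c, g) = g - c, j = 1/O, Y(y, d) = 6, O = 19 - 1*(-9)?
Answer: 94331/28 ≈ 3369.0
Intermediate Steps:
O = 28 (O = 19 + 9 = 28)
j = 1/28 ≈ 0.035714
f(j, -Y(10, l)) - (35 - 110*31) = (-1*6 - 1*1/28) - (35 - 110*31) = (-6 - 1/28) - (35 - 3410) = -169/28 - 1*(-3375) = -169/28 + 3375 = 94331/28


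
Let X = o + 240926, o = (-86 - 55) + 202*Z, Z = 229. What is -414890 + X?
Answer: -127847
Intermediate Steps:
o = 46117 (o = (-86 - 55) + 202*229 = -141 + 46258 = 46117)
X = 287043 (X = 46117 + 240926 = 287043)
-414890 + X = -414890 + 287043 = -127847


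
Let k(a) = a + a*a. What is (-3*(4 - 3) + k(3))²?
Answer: 81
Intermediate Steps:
k(a) = a + a²
(-3*(4 - 3) + k(3))² = (-3*(4 - 3) + 3*(1 + 3))² = (-3*1 + 3*4)² = (-3 + 12)² = 9² = 81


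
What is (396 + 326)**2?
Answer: 521284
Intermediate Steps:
(396 + 326)**2 = 722**2 = 521284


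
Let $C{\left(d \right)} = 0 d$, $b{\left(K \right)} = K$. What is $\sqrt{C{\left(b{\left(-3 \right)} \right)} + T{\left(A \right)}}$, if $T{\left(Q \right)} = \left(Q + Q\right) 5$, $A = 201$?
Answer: $\sqrt{2010} \approx 44.833$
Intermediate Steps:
$T{\left(Q \right)} = 10 Q$ ($T{\left(Q \right)} = 2 Q 5 = 10 Q$)
$C{\left(d \right)} = 0$
$\sqrt{C{\left(b{\left(-3 \right)} \right)} + T{\left(A \right)}} = \sqrt{0 + 10 \cdot 201} = \sqrt{0 + 2010} = \sqrt{2010}$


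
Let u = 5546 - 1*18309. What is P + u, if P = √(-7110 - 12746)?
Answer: -12763 + 4*I*√1241 ≈ -12763.0 + 140.91*I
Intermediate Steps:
u = -12763 (u = 5546 - 18309 = -12763)
P = 4*I*√1241 (P = √(-19856) = 4*I*√1241 ≈ 140.91*I)
P + u = 4*I*√1241 - 12763 = -12763 + 4*I*√1241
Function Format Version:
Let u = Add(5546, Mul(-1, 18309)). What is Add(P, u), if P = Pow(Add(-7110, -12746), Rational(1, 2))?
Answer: Add(-12763, Mul(4, I, Pow(1241, Rational(1, 2)))) ≈ Add(-12763., Mul(140.91, I))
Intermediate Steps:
u = -12763 (u = Add(5546, -18309) = -12763)
P = Mul(4, I, Pow(1241, Rational(1, 2))) (P = Pow(-19856, Rational(1, 2)) = Mul(4, I, Pow(1241, Rational(1, 2))) ≈ Mul(140.91, I))
Add(P, u) = Add(Mul(4, I, Pow(1241, Rational(1, 2))), -12763) = Add(-12763, Mul(4, I, Pow(1241, Rational(1, 2))))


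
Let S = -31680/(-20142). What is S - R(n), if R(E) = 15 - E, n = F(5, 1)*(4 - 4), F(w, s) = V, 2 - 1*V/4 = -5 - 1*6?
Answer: -15025/1119 ≈ -13.427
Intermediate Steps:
V = 52 (V = 8 - 4*(-5 - 1*6) = 8 - 4*(-5 - 6) = 8 - 4*(-11) = 8 + 44 = 52)
F(w, s) = 52
n = 0 (n = 52*(4 - 4) = 52*0 = 0)
S = 1760/1119 (S = -31680*(-1/20142) = 1760/1119 ≈ 1.5728)
S - R(n) = 1760/1119 - (15 - 1*0) = 1760/1119 - (15 + 0) = 1760/1119 - 1*15 = 1760/1119 - 15 = -15025/1119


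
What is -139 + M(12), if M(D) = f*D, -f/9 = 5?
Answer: -679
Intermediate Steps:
f = -45 (f = -9*5 = -45)
M(D) = -45*D
-139 + M(12) = -139 - 45*12 = -139 - 540 = -679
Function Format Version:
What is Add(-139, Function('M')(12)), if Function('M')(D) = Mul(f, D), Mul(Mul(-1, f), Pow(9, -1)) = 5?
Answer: -679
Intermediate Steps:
f = -45 (f = Mul(-9, 5) = -45)
Function('M')(D) = Mul(-45, D)
Add(-139, Function('M')(12)) = Add(-139, Mul(-45, 12)) = Add(-139, -540) = -679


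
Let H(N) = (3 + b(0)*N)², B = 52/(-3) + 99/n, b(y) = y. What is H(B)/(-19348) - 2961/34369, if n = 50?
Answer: -57598749/664971412 ≈ -0.086618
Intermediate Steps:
B = -2303/150 (B = 52/(-3) + 99/50 = 52*(-⅓) + 99*(1/50) = -52/3 + 99/50 = -2303/150 ≈ -15.353)
H(N) = 9 (H(N) = (3 + 0*N)² = (3 + 0)² = 3² = 9)
H(B)/(-19348) - 2961/34369 = 9/(-19348) - 2961/34369 = 9*(-1/19348) - 2961*1/34369 = -9/19348 - 2961/34369 = -57598749/664971412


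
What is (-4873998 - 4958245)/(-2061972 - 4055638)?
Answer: 9832243/6117610 ≈ 1.6072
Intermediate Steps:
(-4873998 - 4958245)/(-2061972 - 4055638) = -9832243/(-6117610) = -9832243*(-1/6117610) = 9832243/6117610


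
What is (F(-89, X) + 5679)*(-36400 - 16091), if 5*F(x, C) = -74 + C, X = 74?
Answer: -298096389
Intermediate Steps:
F(x, C) = -74/5 + C/5 (F(x, C) = (-74 + C)/5 = -74/5 + C/5)
(F(-89, X) + 5679)*(-36400 - 16091) = ((-74/5 + (⅕)*74) + 5679)*(-36400 - 16091) = ((-74/5 + 74/5) + 5679)*(-52491) = (0 + 5679)*(-52491) = 5679*(-52491) = -298096389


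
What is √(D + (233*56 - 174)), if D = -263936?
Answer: I*√251062 ≈ 501.06*I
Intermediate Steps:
√(D + (233*56 - 174)) = √(-263936 + (233*56 - 174)) = √(-263936 + (13048 - 174)) = √(-263936 + 12874) = √(-251062) = I*√251062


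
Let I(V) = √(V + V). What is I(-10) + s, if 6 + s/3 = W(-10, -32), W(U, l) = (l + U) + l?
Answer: -240 + 2*I*√5 ≈ -240.0 + 4.4721*I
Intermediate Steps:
I(V) = √2*√V (I(V) = √(2*V) = √2*√V)
W(U, l) = U + 2*l (W(U, l) = (U + l) + l = U + 2*l)
s = -240 (s = -18 + 3*(-10 + 2*(-32)) = -18 + 3*(-10 - 64) = -18 + 3*(-74) = -18 - 222 = -240)
I(-10) + s = √2*√(-10) - 240 = √2*(I*√10) - 240 = 2*I*√5 - 240 = -240 + 2*I*√5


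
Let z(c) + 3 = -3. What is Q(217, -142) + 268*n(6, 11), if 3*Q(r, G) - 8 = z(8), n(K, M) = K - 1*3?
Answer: 2414/3 ≈ 804.67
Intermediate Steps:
z(c) = -6 (z(c) = -3 - 3 = -6)
n(K, M) = -3 + K (n(K, M) = K - 3 = -3 + K)
Q(r, G) = ⅔ (Q(r, G) = 8/3 + (⅓)*(-6) = 8/3 - 2 = ⅔)
Q(217, -142) + 268*n(6, 11) = ⅔ + 268*(-3 + 6) = ⅔ + 268*3 = ⅔ + 804 = 2414/3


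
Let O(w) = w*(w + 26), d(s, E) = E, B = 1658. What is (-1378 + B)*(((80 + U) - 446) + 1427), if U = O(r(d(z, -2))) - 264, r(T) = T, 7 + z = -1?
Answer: 209720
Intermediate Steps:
z = -8 (z = -7 - 1 = -8)
O(w) = w*(26 + w)
U = -312 (U = -2*(26 - 2) - 264 = -2*24 - 264 = -48 - 264 = -312)
(-1378 + B)*(((80 + U) - 446) + 1427) = (-1378 + 1658)*(((80 - 312) - 446) + 1427) = 280*((-232 - 446) + 1427) = 280*(-678 + 1427) = 280*749 = 209720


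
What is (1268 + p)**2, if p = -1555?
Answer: 82369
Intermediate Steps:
(1268 + p)**2 = (1268 - 1555)**2 = (-287)**2 = 82369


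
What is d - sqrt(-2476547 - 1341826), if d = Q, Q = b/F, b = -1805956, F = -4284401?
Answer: 1805956/4284401 - I*sqrt(3818373) ≈ 0.42152 - 1954.1*I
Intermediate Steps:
Q = 1805956/4284401 (Q = -1805956/(-4284401) = -1805956*(-1/4284401) = 1805956/4284401 ≈ 0.42152)
d = 1805956/4284401 ≈ 0.42152
d - sqrt(-2476547 - 1341826) = 1805956/4284401 - sqrt(-2476547 - 1341826) = 1805956/4284401 - sqrt(-3818373) = 1805956/4284401 - I*sqrt(3818373)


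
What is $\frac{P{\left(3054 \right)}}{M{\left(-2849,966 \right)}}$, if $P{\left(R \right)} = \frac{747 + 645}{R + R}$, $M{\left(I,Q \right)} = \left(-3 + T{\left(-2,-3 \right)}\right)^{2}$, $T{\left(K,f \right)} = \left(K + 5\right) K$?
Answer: $\frac{116}{41229} \approx 0.0028136$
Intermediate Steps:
$T{\left(K,f \right)} = K \left(5 + K\right)$ ($T{\left(K,f \right)} = \left(5 + K\right) K = K \left(5 + K\right)$)
$M{\left(I,Q \right)} = 81$ ($M{\left(I,Q \right)} = \left(-3 - 2 \left(5 - 2\right)\right)^{2} = \left(-3 - 6\right)^{2} = \left(-9\right)^{2} = 81$)
$P{\left(R \right)} = \frac{696}{R}$ ($P{\left(R \right)} = \frac{1392}{2 R} = 1392 \frac{1}{2 R} = \frac{696}{R}$)
$\frac{P{\left(3054 \right)}}{M{\left(-2849,966 \right)}} = \frac{696 \cdot \frac{1}{3054}}{81} = 696 \cdot \frac{1}{3054} \cdot \frac{1}{81} = \frac{116}{509} \cdot \frac{1}{81} = \frac{116}{41229}$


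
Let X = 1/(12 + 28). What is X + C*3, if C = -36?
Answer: -4319/40 ≈ -107.97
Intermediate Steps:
X = 1/40 ≈ 0.025000
X + C*3 = 1/40 - 36*3 = 1/40 - 108 = -4319/40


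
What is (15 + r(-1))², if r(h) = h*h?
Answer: 256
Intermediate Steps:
r(h) = h²
(15 + r(-1))² = (15 + (-1)²)² = (15 + 1)² = 16² = 256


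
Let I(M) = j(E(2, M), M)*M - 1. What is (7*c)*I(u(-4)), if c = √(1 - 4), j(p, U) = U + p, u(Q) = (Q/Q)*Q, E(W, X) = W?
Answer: 49*I*√3 ≈ 84.87*I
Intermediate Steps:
u(Q) = Q (u(Q) = 1*Q = Q)
c = I*√3 (c = √(-3) = I*√3 ≈ 1.732*I)
I(M) = -1 + M*(2 + M) (I(M) = (M + 2)*M - 1 = (2 + M)*M - 1 = M*(2 + M) - 1 = -1 + M*(2 + M))
(7*c)*I(u(-4)) = (7*(I*√3))*(-1 - 4*(2 - 4)) = (7*I*√3)*(-1 - 4*(-2)) = (7*I*√3)*(-1 + 8) = (7*I*√3)*7 = 49*I*√3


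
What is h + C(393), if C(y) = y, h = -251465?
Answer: -251072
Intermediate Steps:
h + C(393) = -251465 + 393 = -251072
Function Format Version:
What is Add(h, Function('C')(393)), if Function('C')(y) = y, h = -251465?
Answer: -251072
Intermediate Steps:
Add(h, Function('C')(393)) = Add(-251465, 393) = -251072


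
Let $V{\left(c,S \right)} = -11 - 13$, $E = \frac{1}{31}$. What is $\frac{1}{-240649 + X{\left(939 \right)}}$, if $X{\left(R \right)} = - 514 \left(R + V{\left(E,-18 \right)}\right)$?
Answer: $- \frac{1}{710959} \approx -1.4066 \cdot 10^{-6}$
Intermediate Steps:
$E = \frac{1}{31} \approx 0.032258$
$V{\left(c,S \right)} = -24$
$X{\left(R \right)} = 12336 - 514 R$ ($X{\left(R \right)} = - 514 \left(R - 24\right) = - 514 \left(-24 + R\right) = 12336 - 514 R$)
$\frac{1}{-240649 + X{\left(939 \right)}} = \frac{1}{-240649 + \left(12336 - 482646\right)} = \frac{1}{-240649 - 470310} = \frac{1}{-710959} = - \frac{1}{710959}$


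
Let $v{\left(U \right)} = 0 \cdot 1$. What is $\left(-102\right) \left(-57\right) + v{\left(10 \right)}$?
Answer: $5814$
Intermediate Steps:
$v{\left(U \right)} = 0$
$\left(-102\right) \left(-57\right) + v{\left(10 \right)} = \left(-102\right) \left(-57\right) + 0 = 5814 + 0 = 5814$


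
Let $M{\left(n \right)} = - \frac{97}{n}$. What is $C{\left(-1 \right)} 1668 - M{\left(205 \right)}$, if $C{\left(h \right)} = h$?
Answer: $- \frac{341843}{205} \approx -1667.5$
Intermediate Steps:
$C{\left(-1 \right)} 1668 - M{\left(205 \right)} = \left(-1\right) 1668 - - \frac{97}{205} = -1668 - \left(-97\right) \frac{1}{205} = -1668 - - \frac{97}{205} = -1668 + \frac{97}{205} = - \frac{341843}{205}$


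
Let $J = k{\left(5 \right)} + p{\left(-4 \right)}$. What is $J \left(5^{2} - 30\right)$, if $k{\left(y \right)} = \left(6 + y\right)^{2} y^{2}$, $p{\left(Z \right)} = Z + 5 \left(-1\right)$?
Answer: $-15080$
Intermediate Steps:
$p{\left(Z \right)} = -5 + Z$ ($p{\left(Z \right)} = Z - 5 = -5 + Z$)
$k{\left(y \right)} = y^{2} \left(6 + y\right)^{2}$
$J = 3016$ ($J = 5^{2} \left(6 + 5\right)^{2} - 9 = 25 \cdot 11^{2} - 9 = 25 \cdot 121 - 9 = 3025 - 9 = 3016$)
$J \left(5^{2} - 30\right) = 3016 \left(5^{2} - 30\right) = 3016 \left(25 - 30\right) = 3016 \left(-5\right) = -15080$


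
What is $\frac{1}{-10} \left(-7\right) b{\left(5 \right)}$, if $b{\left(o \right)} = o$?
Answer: $\frac{7}{2} \approx 3.5$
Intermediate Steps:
$\frac{1}{-10} \left(-7\right) b{\left(5 \right)} = \frac{1}{-10} \left(-7\right) 5 = \left(- \frac{1}{10}\right) \left(-7\right) 5 = \frac{7}{10} \cdot 5 = \frac{7}{2}$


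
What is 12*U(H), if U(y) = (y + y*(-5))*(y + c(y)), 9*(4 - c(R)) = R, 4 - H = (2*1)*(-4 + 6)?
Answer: 0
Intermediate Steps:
H = 0 (H = 4 - 2*1*(-4 + 6) = 4 - 2*2 = 4 - 1*4 = 4 - 4 = 0)
c(R) = 4 - R/9
U(y) = -4*y*(4 + 8*y/9) (U(y) = (y + y*(-5))*(y + (4 - y/9)) = (y - 5*y)*(4 + 8*y/9) = (-4*y)*(4 + 8*y/9) = -4*y*(4 + 8*y/9))
12*U(H) = 12*(-16/9*0*(9 + 2*0)) = 12*(-16/9*0*(9 + 0)) = 12*(-16/9*0*9) = 12*0 = 0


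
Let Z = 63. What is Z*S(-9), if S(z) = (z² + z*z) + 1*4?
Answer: 10458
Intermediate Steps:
S(z) = 4 + 2*z² (S(z) = (z² + z²) + 4 = 2*z² + 4 = 4 + 2*z²)
Z*S(-9) = 63*(4 + 2*(-9)²) = 63*(4 + 2*81) = 63*(4 + 162) = 63*166 = 10458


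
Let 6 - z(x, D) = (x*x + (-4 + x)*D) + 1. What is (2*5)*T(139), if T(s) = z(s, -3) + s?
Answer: -187720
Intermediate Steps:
z(x, D) = 5 - x**2 - D*(-4 + x) (z(x, D) = 6 - ((x*x + (-4 + x)*D) + 1) = 6 - ((x**2 + D*(-4 + x)) + 1) = 6 - (1 + x**2 + D*(-4 + x)) = 6 + (-1 - x**2 - D*(-4 + x)) = 5 - x**2 - D*(-4 + x))
T(s) = -7 - s**2 + 4*s (T(s) = (5 - s**2 + 4*(-3) - 1*(-3)*s) + s = (5 - s**2 - 12 + 3*s) + s = (-7 - s**2 + 3*s) + s = -7 - s**2 + 4*s)
(2*5)*T(139) = (2*5)*(-7 - 1*139**2 + 4*139) = 10*(-7 - 1*19321 + 556) = 10*(-7 - 19321 + 556) = 10*(-18772) = -187720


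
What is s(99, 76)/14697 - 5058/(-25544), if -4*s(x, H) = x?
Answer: 2047367/10428338 ≈ 0.19633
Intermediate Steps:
s(x, H) = -x/4
s(99, 76)/14697 - 5058/(-25544) = -1/4*99/14697 - 5058/(-25544) = -99/4*1/14697 - 5058*(-1/25544) = -11/6532 + 2529/12772 = 2047367/10428338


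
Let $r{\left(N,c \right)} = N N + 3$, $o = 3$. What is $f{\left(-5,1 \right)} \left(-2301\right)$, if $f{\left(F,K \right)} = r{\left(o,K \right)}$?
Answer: $-27612$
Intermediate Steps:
$r{\left(N,c \right)} = 3 + N^{2}$ ($r{\left(N,c \right)} = N^{2} + 3 = 3 + N^{2}$)
$f{\left(F,K \right)} = 12$ ($f{\left(F,K \right)} = 3 + 3^{2} = 3 + 9 = 12$)
$f{\left(-5,1 \right)} \left(-2301\right) = 12 \left(-2301\right) = -27612$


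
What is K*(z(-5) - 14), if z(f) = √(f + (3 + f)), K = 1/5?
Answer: -14/5 + I*√7/5 ≈ -2.8 + 0.52915*I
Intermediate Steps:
K = ⅕ ≈ 0.20000
z(f) = √(3 + 2*f)
K*(z(-5) - 14) = (√(3 + 2*(-5)) - 14)/5 = (√(3 - 10) - 14)/5 = (√(-7) - 14)/5 = (I*√7 - 14)/5 = (-14 + I*√7)/5 = -14/5 + I*√7/5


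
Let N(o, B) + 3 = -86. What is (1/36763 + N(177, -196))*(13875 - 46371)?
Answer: 106323857376/36763 ≈ 2.8921e+6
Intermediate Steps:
N(o, B) = -89 (N(o, B) = -3 - 86 = -89)
(1/36763 + N(177, -196))*(13875 - 46371) = (1/36763 - 89)*(13875 - 46371) = (1/36763 - 89)*(-32496) = -3271906/36763*(-32496) = 106323857376/36763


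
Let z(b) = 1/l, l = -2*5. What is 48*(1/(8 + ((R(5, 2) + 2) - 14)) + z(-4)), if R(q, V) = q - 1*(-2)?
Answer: 56/5 ≈ 11.200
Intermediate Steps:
l = -10
R(q, V) = 2 + q (R(q, V) = q + 2 = 2 + q)
z(b) = -1/10 (z(b) = 1/(-10) = -1/10)
48*(1/(8 + ((R(5, 2) + 2) - 14)) + z(-4)) = 48*(1/(8 + (((2 + 5) + 2) - 14)) - 1/10) = 48*(1/(8 + ((7 + 2) - 14)) - 1/10) = 48*(1/(8 + (9 - 14)) - 1/10) = 48*(1/(8 - 5) - 1/10) = 48*(1/3 - 1/10) = 48*(7/30) = 56/5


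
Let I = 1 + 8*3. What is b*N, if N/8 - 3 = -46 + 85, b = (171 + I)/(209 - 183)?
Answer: 32928/13 ≈ 2532.9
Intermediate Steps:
I = 25 (I = 1 + 24 = 25)
b = 98/13 (b = (171 + 25)/(209 - 183) = 196/26 = 196*(1/26) = 98/13 ≈ 7.5385)
N = 336 (N = 24 + 8*(-46 + 85) = 24 + 8*39 = 24 + 312 = 336)
b*N = (98/13)*336 = 32928/13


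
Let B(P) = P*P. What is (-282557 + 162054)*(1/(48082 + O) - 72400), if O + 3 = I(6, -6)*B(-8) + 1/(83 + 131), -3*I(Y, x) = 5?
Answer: 268696703432782274/30798241 ≈ 8.7244e+9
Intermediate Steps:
I(Y, x) = -5/3 (I(Y, x) = -⅓*5 = -5/3)
B(P) = P²
O = -70403/642 (O = -3 + (-5/3*(-8)² + 1/(83 + 131)) = -3 + (-5/3*64 + 1/214) = -3 + (-320/3 + 1/214) = -3 - 68477/642 = -70403/642 ≈ -109.66)
(-282557 + 162054)*(1/(48082 + O) - 72400) = (-282557 + 162054)*(1/(48082 - 70403/642) - 72400) = -120503*(1/(30798241/642) - 72400) = -120503*(642/30798241 - 72400) = -120503*(-2229792647758/30798241) = 268696703432782274/30798241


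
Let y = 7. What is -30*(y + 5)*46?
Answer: -16560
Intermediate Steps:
-30*(y + 5)*46 = -30*(7 + 5)*46 = -30*12*46 = -360*46 = -16560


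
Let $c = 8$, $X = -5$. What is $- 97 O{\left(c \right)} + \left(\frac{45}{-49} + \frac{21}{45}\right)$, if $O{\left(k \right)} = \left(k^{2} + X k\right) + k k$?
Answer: $- \frac{6274292}{735} \approx -8536.5$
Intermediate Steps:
$O{\left(k \right)} = - 5 k + 2 k^{2}$ ($O{\left(k \right)} = \left(k^{2} - 5 k\right) + k k = \left(k^{2} - 5 k\right) + k^{2} = - 5 k + 2 k^{2}$)
$- 97 O{\left(c \right)} + \left(\frac{45}{-49} + \frac{21}{45}\right) = - 97 \cdot 8 \left(-5 + 2 \cdot 8\right) + \left(\frac{45}{-49} + \frac{21}{45}\right) = - 97 \cdot 8 \left(-5 + 16\right) + \left(45 \left(- \frac{1}{49}\right) + 21 \cdot \frac{1}{45}\right) = - 97 \cdot 8 \cdot 11 + \left(- \frac{45}{49} + \frac{7}{15}\right) = \left(-97\right) 88 - \frac{332}{735} = -8536 - \frac{332}{735} = - \frac{6274292}{735}$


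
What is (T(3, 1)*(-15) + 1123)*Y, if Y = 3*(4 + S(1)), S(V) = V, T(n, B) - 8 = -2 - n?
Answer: 16170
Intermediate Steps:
T(n, B) = 6 - n (T(n, B) = 8 + (-2 - n) = 6 - n)
Y = 15 (Y = 3*(4 + 1) = 3*5 = 15)
(T(3, 1)*(-15) + 1123)*Y = ((6 - 1*3)*(-15) + 1123)*15 = ((6 - 3)*(-15) + 1123)*15 = (3*(-15) + 1123)*15 = (-45 + 1123)*15 = 1078*15 = 16170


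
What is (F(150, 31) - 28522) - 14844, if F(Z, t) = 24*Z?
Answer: -39766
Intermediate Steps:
(F(150, 31) - 28522) - 14844 = (24*150 - 28522) - 14844 = (3600 - 28522) - 14844 = -24922 - 14844 = -39766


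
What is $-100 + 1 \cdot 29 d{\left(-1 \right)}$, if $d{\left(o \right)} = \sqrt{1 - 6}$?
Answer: $-100 + 29 i \sqrt{5} \approx -100.0 + 64.846 i$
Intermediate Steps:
$d{\left(o \right)} = i \sqrt{5}$ ($d{\left(o \right)} = \sqrt{-5} = i \sqrt{5}$)
$-100 + 1 \cdot 29 d{\left(-1 \right)} = -100 + 1 \cdot 29 i \sqrt{5} = -100 + 29 i \sqrt{5}$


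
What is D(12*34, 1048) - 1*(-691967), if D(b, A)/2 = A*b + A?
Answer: 1549231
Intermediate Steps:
D(b, A) = 2*A + 2*A*b (D(b, A) = 2*(A*b + A) = 2*(A + A*b) = 2*A + 2*A*b)
D(12*34, 1048) - 1*(-691967) = 2*1048*(1 + 12*34) - 1*(-691967) = 2*1048*(1 + 408) + 691967 = 2*1048*409 + 691967 = 857264 + 691967 = 1549231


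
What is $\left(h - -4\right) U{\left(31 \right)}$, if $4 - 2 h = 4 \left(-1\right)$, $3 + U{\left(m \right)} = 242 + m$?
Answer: $2160$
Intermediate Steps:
$U{\left(m \right)} = 239 + m$ ($U{\left(m \right)} = -3 + \left(242 + m\right) = 239 + m$)
$h = 4$ ($h = 2 - \frac{4 \left(-1\right)}{2} = 2 - -2 = 2 + 2 = 4$)
$\left(h - -4\right) U{\left(31 \right)} = \left(4 - -4\right) \left(239 + 31\right) = \left(4 + 4\right) 270 = 8 \cdot 270 = 2160$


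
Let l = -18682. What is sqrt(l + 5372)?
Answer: 11*I*sqrt(110) ≈ 115.37*I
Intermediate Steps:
sqrt(l + 5372) = sqrt(-18682 + 5372) = sqrt(-13310) = 11*I*sqrt(110)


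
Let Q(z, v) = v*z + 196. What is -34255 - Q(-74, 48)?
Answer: -30899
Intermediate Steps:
Q(z, v) = 196 + v*z
-34255 - Q(-74, 48) = -34255 - (196 + 48*(-74)) = -34255 - (196 - 3552) = -34255 - 1*(-3356) = -34255 + 3356 = -30899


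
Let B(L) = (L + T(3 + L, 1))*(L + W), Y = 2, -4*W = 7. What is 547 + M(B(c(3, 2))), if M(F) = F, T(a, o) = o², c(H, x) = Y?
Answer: 2191/4 ≈ 547.75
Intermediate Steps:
W = -7/4 (W = -¼*7 = -7/4 ≈ -1.7500)
c(H, x) = 2
B(L) = (1 + L)*(-7/4 + L) (B(L) = (L + 1²)*(L - 7/4) = (L + 1)*(-7/4 + L) = (1 + L)*(-7/4 + L))
547 + M(B(c(3, 2))) = 547 + (-7/4 + 2² - ¾*2) = 547 + (-7/4 + 4 - 3/2) = 547 + ¾ = 2191/4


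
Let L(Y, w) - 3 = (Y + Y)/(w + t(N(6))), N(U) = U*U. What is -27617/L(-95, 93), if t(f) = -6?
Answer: -2402679/71 ≈ -33841.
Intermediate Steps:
N(U) = U²
L(Y, w) = 3 + 2*Y/(-6 + w) (L(Y, w) = 3 + (Y + Y)/(w - 6) = 3 + (2*Y)/(-6 + w) = 3 + 2*Y/(-6 + w))
-27617/L(-95, 93) = -27617*(-6 + 93)/(-18 + 2*(-95) + 3*93) = -27617*87/(-18 - 190 + 279) = -27617/((1/87)*71) = -27617/71/87 = -27617*87/71 = -2402679/71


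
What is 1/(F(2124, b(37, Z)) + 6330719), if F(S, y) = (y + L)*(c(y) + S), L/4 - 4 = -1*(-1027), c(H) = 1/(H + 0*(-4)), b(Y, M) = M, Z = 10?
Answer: 5/75558742 ≈ 6.6174e-8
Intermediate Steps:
c(H) = 1/H (c(H) = 1/(H + 0) = 1/H)
L = 4124 (L = 16 + 4*(-1*(-1027)) = 16 + 4*1027 = 16 + 4108 = 4124)
F(S, y) = (4124 + y)*(S + 1/y) (F(S, y) = (y + 4124)*(1/y + S) = (4124 + y)*(S + 1/y))
1/(F(2124, b(37, Z)) + 6330719) = 1/((1 + 4124*2124 + 4124/10 + 2124*10) + 6330719) = 1/((1 + 8759376 + 4124*(⅒) + 21240) + 6330719) = 1/((1 + 8759376 + 2062/5 + 21240) + 6330719) = 1/(43905147/5 + 6330719) = 1/(75558742/5) = 5/75558742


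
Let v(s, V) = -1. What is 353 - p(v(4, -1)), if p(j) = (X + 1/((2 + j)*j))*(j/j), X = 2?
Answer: 352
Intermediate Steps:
p(j) = 2 + 1/(j*(2 + j)) (p(j) = (2 + 1/((2 + j)*j))*(j/j) = (2 + 1/(j*(2 + j)))*1 = 2 + 1/(j*(2 + j)))
353 - p(v(4, -1)) = 353 - (1 + 2*(-1)² + 4*(-1))/((-1)*(2 - 1)) = 353 - (-1)*(1 + 2*1 - 4)/1 = 353 - (-1)*(1 + 2 - 4) = 353 - (-1)*(-1) = 353 - 1*1 = 353 - 1 = 352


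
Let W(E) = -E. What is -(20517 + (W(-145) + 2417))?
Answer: -23079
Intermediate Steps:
-(20517 + (W(-145) + 2417)) = -(20517 + (-1*(-145) + 2417)) = -(20517 + (145 + 2417)) = -(20517 + 2562) = -1*23079 = -23079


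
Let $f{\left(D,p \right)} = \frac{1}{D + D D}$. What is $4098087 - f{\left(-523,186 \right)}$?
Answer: $\frac{1118802339521}{273006} \approx 4.0981 \cdot 10^{6}$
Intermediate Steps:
$f{\left(D,p \right)} = \frac{1}{D + D^{2}}$
$4098087 - f{\left(-523,186 \right)} = 4098087 - \frac{1}{\left(-523\right) \left(1 - 523\right)} = 4098087 - - \frac{1}{523 \left(-522\right)} = 4098087 - \left(- \frac{1}{523}\right) \left(- \frac{1}{522}\right) = 4098087 - \frac{1}{273006} = \frac{1118802339521}{273006}$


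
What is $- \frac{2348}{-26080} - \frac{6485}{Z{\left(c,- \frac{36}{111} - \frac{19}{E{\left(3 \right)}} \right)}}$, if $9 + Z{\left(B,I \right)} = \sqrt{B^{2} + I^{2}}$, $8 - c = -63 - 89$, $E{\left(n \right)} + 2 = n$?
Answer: $- \frac{62518969021}{28889089840} - \frac{1199725 \sqrt{1422305}}{35446736} \approx -42.529$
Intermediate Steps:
$E{\left(n \right)} = -2 + n$
$c = 160$ ($c = 8 - \left(-63 - 89\right) = 8 - -152 = 8 + 152 = 160$)
$Z{\left(B,I \right)} = -9 + \sqrt{B^{2} + I^{2}}$
$- \frac{2348}{-26080} - \frac{6485}{Z{\left(c,- \frac{36}{111} - \frac{19}{E{\left(3 \right)}} \right)}} = - \frac{2348}{-26080} - \frac{6485}{-9 + \sqrt{160^{2} + \left(- \frac{36}{111} - \frac{19}{-2 + 3}\right)^{2}}} = \left(-2348\right) \left(- \frac{1}{26080}\right) - \frac{6485}{-9 + \sqrt{25600 + \left(\left(-36\right) \frac{1}{111} - \frac{19}{1}\right)^{2}}} = \frac{587}{6520} - \frac{6485}{-9 + \sqrt{25600 + \left(- \frac{12}{37} - 19\right)^{2}}} = \frac{587}{6520} - \frac{6485}{-9 + \sqrt{25600 + \left(- \frac{715}{37}\right)^{2}}} = \frac{587}{6520} - \frac{6485}{-9 + \sqrt{25600 + \frac{511225}{1369}}} = \frac{587}{6520} - \frac{6485}{-9 + \sqrt{\frac{35557625}{1369}}} = \frac{587}{6520} - \frac{6485}{-9 + \frac{5 \sqrt{1422305}}{37}}$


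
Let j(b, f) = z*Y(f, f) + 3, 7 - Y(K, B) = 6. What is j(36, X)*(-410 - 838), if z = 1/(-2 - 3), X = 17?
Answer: -17472/5 ≈ -3494.4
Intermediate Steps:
Y(K, B) = 1 (Y(K, B) = 7 - 1*6 = 7 - 6 = 1)
z = -1/5 (z = 1/(-5) = -1/5 ≈ -0.20000)
j(b, f) = 14/5 (j(b, f) = -1/5*1 + 3 = -1/5 + 3 = 14/5)
j(36, X)*(-410 - 838) = 14*(-410 - 838)/5 = (14/5)*(-1248) = -17472/5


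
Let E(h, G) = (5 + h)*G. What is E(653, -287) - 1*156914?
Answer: -345760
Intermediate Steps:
E(h, G) = G*(5 + h)
E(653, -287) - 1*156914 = -287*(5 + 653) - 1*156914 = -287*658 - 156914 = -188846 - 156914 = -345760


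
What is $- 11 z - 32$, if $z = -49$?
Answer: $507$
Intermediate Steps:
$- 11 z - 32 = \left(-11\right) \left(-49\right) - 32 = 539 - 32 = 507$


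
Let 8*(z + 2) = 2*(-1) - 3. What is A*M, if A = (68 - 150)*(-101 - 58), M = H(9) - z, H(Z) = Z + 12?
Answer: 1232091/4 ≈ 3.0802e+5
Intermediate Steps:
H(Z) = 12 + Z
z = -21/8 (z = -2 + (2*(-1) - 3)/8 = -2 + (-2 - 3)/8 = -2 + (⅛)*(-5) = -2 - 5/8 = -21/8 ≈ -2.6250)
M = 189/8 (M = (12 + 9) - 1*(-21/8) = 21 + 21/8 = 189/8 ≈ 23.625)
A = 13038 (A = -82*(-159) = 13038)
A*M = 13038*(189/8) = 1232091/4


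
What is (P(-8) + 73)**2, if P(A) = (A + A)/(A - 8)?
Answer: 5476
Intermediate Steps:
P(A) = 2*A/(-8 + A) (P(A) = (2*A)/(-8 + A) = 2*A/(-8 + A))
(P(-8) + 73)**2 = (2*(-8)/(-8 - 8) + 73)**2 = (2*(-8)/(-16) + 73)**2 = (2*(-8)*(-1/16) + 73)**2 = (1 + 73)**2 = 74**2 = 5476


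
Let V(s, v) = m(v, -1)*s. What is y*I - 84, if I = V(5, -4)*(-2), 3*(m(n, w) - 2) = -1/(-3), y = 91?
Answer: -18046/9 ≈ -2005.1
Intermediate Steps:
m(n, w) = 19/9 (m(n, w) = 2 + (-1/(-3))/3 = 2 + (-1*(-⅓))/3 = 2 + (⅓)*(⅓) = 2 + ⅑ = 19/9)
V(s, v) = 19*s/9
I = -190/9 (I = ((19/9)*5)*(-2) = (95/9)*(-2) = -190/9 ≈ -21.111)
y*I - 84 = 91*(-190/9) - 84 = -17290/9 - 84 = -18046/9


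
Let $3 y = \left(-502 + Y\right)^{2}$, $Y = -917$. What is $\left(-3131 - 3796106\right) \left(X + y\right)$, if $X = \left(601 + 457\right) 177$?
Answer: $-3261466400361$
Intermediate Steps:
$X = 187266$ ($X = 1058 \cdot 177 = 187266$)
$y = 671187$ ($y = \frac{\left(-502 - 917\right)^{2}}{3} = \frac{\left(-1419\right)^{2}}{3} = \frac{1}{3} \cdot 2013561 = 671187$)
$\left(-3131 - 3796106\right) \left(X + y\right) = \left(-3131 - 3796106\right) \left(187266 + 671187\right) = \left(-3799237\right) 858453 = -3261466400361$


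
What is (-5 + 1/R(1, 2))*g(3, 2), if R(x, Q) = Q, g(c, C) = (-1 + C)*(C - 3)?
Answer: 9/2 ≈ 4.5000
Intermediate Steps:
g(c, C) = (-1 + C)*(-3 + C)
(-5 + 1/R(1, 2))*g(3, 2) = (-5 + 1/2)*(3 + 2² - 4*2) = (-5 + ½)*(3 + 4 - 8) = -9/2*(-1) = 9/2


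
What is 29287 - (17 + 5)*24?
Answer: 28759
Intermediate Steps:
29287 - (17 + 5)*24 = 29287 - 22*24 = 29287 - 1*528 = 29287 - 528 = 28759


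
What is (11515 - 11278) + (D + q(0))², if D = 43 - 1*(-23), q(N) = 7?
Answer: 5566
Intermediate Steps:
D = 66 (D = 43 + 23 = 66)
(11515 - 11278) + (D + q(0))² = (11515 - 11278) + (66 + 7)² = 237 + 73² = 237 + 5329 = 5566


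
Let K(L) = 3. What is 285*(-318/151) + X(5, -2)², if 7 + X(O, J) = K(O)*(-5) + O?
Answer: -46991/151 ≈ -311.20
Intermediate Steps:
X(O, J) = -22 + O (X(O, J) = -7 + (3*(-5) + O) = -7 + (-15 + O) = -22 + O)
285*(-318/151) + X(5, -2)² = 285*(-318/151) + (-22 + 5)² = 285*(-318*1/151) + (-17)² = 285*(-318/151) + 289 = -90630/151 + 289 = -46991/151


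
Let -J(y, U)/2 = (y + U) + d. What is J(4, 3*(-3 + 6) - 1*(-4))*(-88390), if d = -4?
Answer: 2298140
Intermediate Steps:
J(y, U) = 8 - 2*U - 2*y (J(y, U) = -2*((y + U) - 4) = -2*((U + y) - 4) = -2*(-4 + U + y) = 8 - 2*U - 2*y)
J(4, 3*(-3 + 6) - 1*(-4))*(-88390) = (8 - 2*(3*(-3 + 6) - 1*(-4)) - 2*4)*(-88390) = (8 - 2*(3*3 + 4) - 8)*(-88390) = (8 - 2*(9 + 4) - 8)*(-88390) = (8 - 2*13 - 8)*(-88390) = (8 - 26 - 8)*(-88390) = -26*(-88390) = 2298140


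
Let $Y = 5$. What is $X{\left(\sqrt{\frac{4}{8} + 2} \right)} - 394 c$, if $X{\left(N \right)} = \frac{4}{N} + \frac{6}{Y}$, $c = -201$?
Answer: $\frac{395976}{5} + \frac{4 \sqrt{10}}{5} \approx 79198.0$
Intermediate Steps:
$X{\left(N \right)} = \frac{6}{5} + \frac{4}{N}$ ($X{\left(N \right)} = \frac{4}{N} + \frac{6}{5} = \frac{6}{5} + \frac{4}{N}$)
$X{\left(\sqrt{\frac{4}{8} + 2} \right)} - 394 c = \left(\frac{6}{5} + \frac{4}{\sqrt{\frac{4}{8} + 2}}\right) - -79194 = \left(\frac{6}{5} + \frac{4}{\sqrt{4 \cdot \frac{1}{8} + 2}}\right) + 79194 = \left(\frac{6}{5} + \frac{4}{\sqrt{\frac{1}{2} + 2}}\right) + 79194 = \left(\frac{6}{5} + \frac{4}{\sqrt{\frac{5}{2}}}\right) + 79194 = \left(\frac{6}{5} + \frac{4}{\frac{1}{2} \sqrt{10}}\right) + 79194 = \left(\frac{6}{5} + 4 \frac{\sqrt{10}}{5}\right) + 79194 = \left(\frac{6}{5} + \frac{4 \sqrt{10}}{5}\right) + 79194 = \frac{395976}{5} + \frac{4 \sqrt{10}}{5}$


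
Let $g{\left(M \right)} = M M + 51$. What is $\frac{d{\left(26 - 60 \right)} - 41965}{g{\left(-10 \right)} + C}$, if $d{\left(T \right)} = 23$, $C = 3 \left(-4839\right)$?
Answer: $\frac{20971}{7183} \approx 2.9195$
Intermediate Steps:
$g{\left(M \right)} = 51 + M^{2}$ ($g{\left(M \right)} = M^{2} + 51 = 51 + M^{2}$)
$C = -14517$
$\frac{d{\left(26 - 60 \right)} - 41965}{g{\left(-10 \right)} + C} = \frac{23 - 41965}{\left(51 + \left(-10\right)^{2}\right) - 14517} = - \frac{41942}{\left(51 + 100\right) - 14517} = - \frac{41942}{151 - 14517} = - \frac{41942}{-14366} = \left(-41942\right) \left(- \frac{1}{14366}\right) = \frac{20971}{7183}$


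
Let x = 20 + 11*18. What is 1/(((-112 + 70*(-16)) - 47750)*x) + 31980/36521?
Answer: 341484833959/389974013596 ≈ 0.87566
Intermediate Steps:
x = 218 (x = 20 + 198 = 218)
1/(((-112 + 70*(-16)) - 47750)*x) + 31980/36521 = 1/(((-112 + 70*(-16)) - 47750)*218) + 31980/36521 = (1/218)/((-112 - 1120) - 47750) + 31980*(1/36521) = (1/218)/(-1232 - 47750) + 31980/36521 = (1/218)/(-48982) + 31980/36521 = -1/48982*1/218 + 31980/36521 = -1/10678076 + 31980/36521 = 341484833959/389974013596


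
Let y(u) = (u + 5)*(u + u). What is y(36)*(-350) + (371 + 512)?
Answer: -1032317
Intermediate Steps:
y(u) = 2*u*(5 + u) (y(u) = (5 + u)*(2*u) = 2*u*(5 + u))
y(36)*(-350) + (371 + 512) = (2*36*(5 + 36))*(-350) + (371 + 512) = (2*36*41)*(-350) + 883 = 2952*(-350) + 883 = -1033200 + 883 = -1032317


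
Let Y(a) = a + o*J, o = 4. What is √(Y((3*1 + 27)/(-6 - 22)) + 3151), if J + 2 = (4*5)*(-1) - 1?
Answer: √599354/14 ≈ 55.299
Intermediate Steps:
J = -23 (J = -2 + ((4*5)*(-1) - 1) = -2 + (20*(-1) - 1) = -2 + (-20 - 1) = -2 - 21 = -23)
Y(a) = -92 + a (Y(a) = a + 4*(-23) = a - 92 = -92 + a)
√(Y((3*1 + 27)/(-6 - 22)) + 3151) = √((-92 + (3*1 + 27)/(-6 - 22)) + 3151) = √((-92 + (3 + 27)/(-28)) + 3151) = √((-92 + 30*(-1/28)) + 3151) = √((-92 - 15/14) + 3151) = √(-1303/14 + 3151) = √(42811/14) = √599354/14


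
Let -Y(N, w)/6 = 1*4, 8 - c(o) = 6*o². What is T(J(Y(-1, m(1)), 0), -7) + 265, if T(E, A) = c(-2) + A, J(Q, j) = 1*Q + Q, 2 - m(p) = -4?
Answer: 242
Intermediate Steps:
m(p) = 6 (m(p) = 2 - 1*(-4) = 2 + 4 = 6)
c(o) = 8 - 6*o²
Y(N, w) = -24 (Y(N, w) = -6*4 = -24)
J(Q, j) = 2*Q (J(Q, j) = Q + Q = 2*Q)
T(E, A) = -16 + A (T(E, A) = (8 - 6*(-2)²) + A = (8 - 6*4) + A = (8 - 24) + A = -16 + A)
T(J(Y(-1, m(1)), 0), -7) + 265 = (-16 - 7) + 265 = -23 + 265 = 242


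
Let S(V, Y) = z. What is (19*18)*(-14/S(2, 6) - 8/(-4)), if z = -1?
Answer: 5472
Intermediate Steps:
S(V, Y) = -1
(19*18)*(-14/S(2, 6) - 8/(-4)) = (19*18)*(-14/(-1) - 8/(-4)) = 342*(-14*(-1) - 8*(-¼)) = 342*(14 + 2) = 342*16 = 5472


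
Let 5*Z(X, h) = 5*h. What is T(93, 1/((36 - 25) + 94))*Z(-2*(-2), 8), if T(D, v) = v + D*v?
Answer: 752/105 ≈ 7.1619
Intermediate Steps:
Z(X, h) = h (Z(X, h) = (5*h)/5 = h)
T(93, 1/((36 - 25) + 94))*Z(-2*(-2), 8) = ((1 + 93)/((36 - 25) + 94))*8 = (94/(11 + 94))*8 = (94/105)*8 = 752/105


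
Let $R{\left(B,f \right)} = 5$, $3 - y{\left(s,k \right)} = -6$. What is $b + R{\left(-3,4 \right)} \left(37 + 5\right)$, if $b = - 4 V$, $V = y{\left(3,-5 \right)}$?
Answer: $174$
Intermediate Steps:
$y{\left(s,k \right)} = 9$ ($y{\left(s,k \right)} = 3 - -6 = 3 + 6 = 9$)
$V = 9$
$b = -36$ ($b = \left(-4\right) 9 = -36$)
$b + R{\left(-3,4 \right)} \left(37 + 5\right) = -36 + 5 \left(37 + 5\right) = -36 + 5 \cdot 42 = -36 + 210 = 174$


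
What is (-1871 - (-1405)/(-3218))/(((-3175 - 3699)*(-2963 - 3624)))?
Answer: -6022283/145707944284 ≈ -4.1331e-5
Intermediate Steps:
(-1871 - (-1405)/(-3218))/(((-3175 - 3699)*(-2963 - 3624))) = (-1871 - (-1405)*(-1)/3218)/((-6874*(-6587))) = (-1871 - 1*1405/3218)/45279038 = (-1871 - 1405/3218)*(1/45279038) = -6022283/3218*1/45279038 = -6022283/145707944284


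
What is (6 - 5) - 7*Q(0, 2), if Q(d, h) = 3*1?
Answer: -20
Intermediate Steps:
Q(d, h) = 3
(6 - 5) - 7*Q(0, 2) = (6 - 5) - 7*3 = 1 - 21 = -20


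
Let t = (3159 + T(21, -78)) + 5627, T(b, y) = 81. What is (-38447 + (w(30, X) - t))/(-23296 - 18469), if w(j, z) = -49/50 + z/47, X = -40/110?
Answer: 1223092433/1079625250 ≈ 1.1329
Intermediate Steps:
X = -4/11 (X = -40*1/110 = -4/11 ≈ -0.36364)
w(j, z) = -49/50 + z/47 (w(j, z) = -49*1/50 + z*(1/47) = -49/50 + z/47)
t = 8867 (t = (3159 + 81) + 5627 = 3240 + 5627 = 8867)
(-38447 + (w(30, X) - t))/(-23296 - 18469) = (-38447 + ((-49/50 + (1/47)*(-4/11)) - 1*8867))/(-23296 - 18469) = (-38447 + ((-49/50 - 4/517) - 8867))/(-41765) = (-38447 + (-25533/25850 - 8867))*(-1/41765) = (-38447 - 229237483/25850)*(-1/41765) = -1223092433/25850*(-1/41765) = 1223092433/1079625250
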